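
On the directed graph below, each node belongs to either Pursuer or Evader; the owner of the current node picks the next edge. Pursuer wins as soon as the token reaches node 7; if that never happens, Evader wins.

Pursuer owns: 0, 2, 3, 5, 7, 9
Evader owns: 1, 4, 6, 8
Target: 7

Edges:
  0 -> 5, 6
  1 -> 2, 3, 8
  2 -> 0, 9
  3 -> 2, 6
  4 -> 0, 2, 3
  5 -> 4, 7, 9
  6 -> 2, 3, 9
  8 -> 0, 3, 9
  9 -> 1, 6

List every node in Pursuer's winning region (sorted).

0, 2, 3, 4, 5, 7

A0 = {7}
A1: add {5} — 5 (Pursuer) has 5→7.
A2: add {0} — 0 (Pursuer) has 0→5.
A3: add {2} — 2 (Pursuer) has 2→0.
A4: add {3} — 3 (Pursuer) has 3→2.
A5: add {4} — 4 (Evader): all of {0, 2, 3} already in.
A6 = A5; e.g. 1 (Evader) can still go to 8. Fixed point.
Pursuer's winning region = {0, 2, 3, 4, 5, 7}.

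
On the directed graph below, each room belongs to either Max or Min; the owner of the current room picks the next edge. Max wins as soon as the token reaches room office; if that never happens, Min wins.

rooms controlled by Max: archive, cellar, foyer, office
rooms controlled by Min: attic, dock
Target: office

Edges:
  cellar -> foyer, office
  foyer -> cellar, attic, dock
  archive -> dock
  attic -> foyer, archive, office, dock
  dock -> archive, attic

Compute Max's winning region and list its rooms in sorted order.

A0 = {office}
A1: add {cellar} — cellar (Max) has cellar→office.
A2: add {foyer} — foyer (Max) has foyer→cellar.
A3 = A2; e.g. archive (Max) has no edge into A2. Fixed point.
Max's winning region = {cellar, foyer, office}.

cellar, foyer, office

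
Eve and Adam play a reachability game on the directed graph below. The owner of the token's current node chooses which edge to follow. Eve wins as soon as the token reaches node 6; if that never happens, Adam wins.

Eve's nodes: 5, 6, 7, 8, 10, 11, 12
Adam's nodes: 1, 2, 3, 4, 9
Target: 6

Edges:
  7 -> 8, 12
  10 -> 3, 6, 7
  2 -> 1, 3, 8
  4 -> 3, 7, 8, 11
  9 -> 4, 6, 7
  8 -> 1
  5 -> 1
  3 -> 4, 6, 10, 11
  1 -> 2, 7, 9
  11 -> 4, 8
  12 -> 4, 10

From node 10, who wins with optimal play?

A0 = {6}
A1: add {10} — 10 (Eve) has 10→6.
10 ∈ A1, so Eve can force the target.

Eve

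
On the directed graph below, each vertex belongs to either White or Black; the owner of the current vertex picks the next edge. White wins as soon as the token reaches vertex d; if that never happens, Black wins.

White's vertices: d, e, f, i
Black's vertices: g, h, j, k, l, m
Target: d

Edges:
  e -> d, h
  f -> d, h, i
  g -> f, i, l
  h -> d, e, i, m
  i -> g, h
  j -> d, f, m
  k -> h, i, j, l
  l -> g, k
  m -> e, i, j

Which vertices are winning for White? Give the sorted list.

A0 = {d}
A1: add {e, f} — e (White) has e→d; f (White) has f→d.
A2 = A1; e.g. g (Black) can still go to i. Fixed point.
White's winning region = {d, e, f}.

d, e, f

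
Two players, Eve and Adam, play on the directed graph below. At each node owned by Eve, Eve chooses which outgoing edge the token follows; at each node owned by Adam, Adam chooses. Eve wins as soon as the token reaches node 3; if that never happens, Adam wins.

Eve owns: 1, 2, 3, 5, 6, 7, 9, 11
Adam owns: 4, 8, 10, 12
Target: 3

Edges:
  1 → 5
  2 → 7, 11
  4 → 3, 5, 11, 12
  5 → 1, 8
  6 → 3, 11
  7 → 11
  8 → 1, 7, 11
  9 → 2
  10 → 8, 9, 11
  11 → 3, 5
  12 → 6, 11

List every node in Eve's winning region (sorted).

2, 3, 6, 7, 9, 11, 12

A0 = {3}
A1: add {6, 11} — 6 (Eve) has 6→3; 11 (Eve) has 11→3.
A2: add {2, 7, 12} — 2 (Eve) has 2→11; 7 (Eve) has 7→11; 12 (Adam): all of {6, 11} already in.
A3: add {9} — 9 (Eve) has 9→2.
A4 = A3; e.g. 1 (Eve) has no edge into A3. Fixed point.
Eve's winning region = {2, 3, 6, 7, 9, 11, 12}.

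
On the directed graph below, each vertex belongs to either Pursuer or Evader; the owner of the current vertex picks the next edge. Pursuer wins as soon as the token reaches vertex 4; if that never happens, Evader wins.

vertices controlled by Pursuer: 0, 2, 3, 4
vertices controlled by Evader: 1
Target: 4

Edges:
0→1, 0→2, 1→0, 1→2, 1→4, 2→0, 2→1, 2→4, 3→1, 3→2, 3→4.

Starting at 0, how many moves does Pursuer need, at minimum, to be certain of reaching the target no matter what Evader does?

A0 = {4}
A1: add {2, 3} — 2 (Pursuer) has 2→4; 3 (Pursuer) has 3→4.
A2: add {0} — 0 (Pursuer) has 0→2.
0 enters the attractor at level 2, so Pursuer can force the target in 2 moves from there.

2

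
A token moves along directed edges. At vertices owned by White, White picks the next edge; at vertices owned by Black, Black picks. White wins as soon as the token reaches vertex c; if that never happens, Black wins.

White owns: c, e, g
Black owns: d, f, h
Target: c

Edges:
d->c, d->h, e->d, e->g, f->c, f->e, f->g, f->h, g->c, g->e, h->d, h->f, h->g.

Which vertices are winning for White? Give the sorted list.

c, e, g

A0 = {c}
A1: add {g} — g (White) has g→c.
A2: add {e} — e (White) has e→g.
A3 = A2; e.g. d (Black) can still go to h. Fixed point.
White's winning region = {c, e, g}.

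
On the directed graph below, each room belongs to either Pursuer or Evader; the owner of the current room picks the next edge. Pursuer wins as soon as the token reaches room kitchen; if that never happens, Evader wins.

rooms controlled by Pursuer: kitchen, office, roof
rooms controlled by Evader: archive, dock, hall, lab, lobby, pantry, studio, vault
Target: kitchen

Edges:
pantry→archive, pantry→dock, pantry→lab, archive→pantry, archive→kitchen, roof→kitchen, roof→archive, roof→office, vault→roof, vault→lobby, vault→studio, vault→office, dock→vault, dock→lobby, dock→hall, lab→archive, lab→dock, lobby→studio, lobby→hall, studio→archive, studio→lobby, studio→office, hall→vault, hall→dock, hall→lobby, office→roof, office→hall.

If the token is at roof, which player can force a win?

Pursuer

A0 = {kitchen}
A1: add {roof} — roof (Pursuer) has roof→kitchen.
roof ∈ A1, so Pursuer can force the target.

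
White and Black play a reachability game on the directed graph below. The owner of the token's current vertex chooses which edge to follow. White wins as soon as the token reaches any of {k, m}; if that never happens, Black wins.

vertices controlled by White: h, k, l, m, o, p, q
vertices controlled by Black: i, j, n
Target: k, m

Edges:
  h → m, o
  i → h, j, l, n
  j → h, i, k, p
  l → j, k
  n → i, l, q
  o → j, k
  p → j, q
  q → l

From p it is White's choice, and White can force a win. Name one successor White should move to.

A0 = {k, m}
A1: add {h, l, o} — h (White) has h→m; l (White) has l→k; o (White) has o→k.
A2: add {q} — q (White) has q→l.
A3: add {p} — p (White) has p→q.
A4 = A3; e.g. i (Black) can still go to j. Fixed point.
From p, successor q is in the attractor (rank 2); the other successor j is not.

q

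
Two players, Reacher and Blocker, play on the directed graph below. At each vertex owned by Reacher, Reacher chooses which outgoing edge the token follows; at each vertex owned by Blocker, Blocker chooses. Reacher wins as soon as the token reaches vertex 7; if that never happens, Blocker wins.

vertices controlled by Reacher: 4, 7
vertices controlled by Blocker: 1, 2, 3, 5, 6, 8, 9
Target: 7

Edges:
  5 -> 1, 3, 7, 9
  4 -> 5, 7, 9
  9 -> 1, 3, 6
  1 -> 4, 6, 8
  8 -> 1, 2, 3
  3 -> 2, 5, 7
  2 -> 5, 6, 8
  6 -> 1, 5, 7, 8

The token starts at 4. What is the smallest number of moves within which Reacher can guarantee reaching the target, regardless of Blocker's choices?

1

A0 = {7}
A1: add {4} — 4 (Reacher) has 4→7.
A2 = A1; e.g. 1 (Blocker) can still go to 6. Fixed point.
4 enters the attractor at level 1, so Reacher can force the target in 1 move from there.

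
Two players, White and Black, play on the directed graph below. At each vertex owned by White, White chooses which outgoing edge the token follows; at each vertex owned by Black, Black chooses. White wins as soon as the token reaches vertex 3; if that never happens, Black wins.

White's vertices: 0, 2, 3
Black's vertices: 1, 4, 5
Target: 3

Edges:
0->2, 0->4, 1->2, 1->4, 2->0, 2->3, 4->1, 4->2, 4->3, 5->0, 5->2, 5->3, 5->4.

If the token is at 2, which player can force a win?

A0 = {3}
A1: add {2} — 2 (White) has 2→3.
2 ∈ A1, so White can force the target.

White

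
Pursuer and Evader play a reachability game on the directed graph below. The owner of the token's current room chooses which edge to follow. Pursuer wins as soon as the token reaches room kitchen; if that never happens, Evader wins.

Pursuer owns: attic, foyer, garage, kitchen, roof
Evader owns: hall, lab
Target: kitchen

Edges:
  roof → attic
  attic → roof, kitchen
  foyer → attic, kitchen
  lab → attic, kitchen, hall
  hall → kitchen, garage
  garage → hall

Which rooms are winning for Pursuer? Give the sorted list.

A0 = {kitchen}
A1: add {attic, foyer} — attic (Pursuer) has attic→kitchen; foyer (Pursuer) has foyer→kitchen.
A2: add {roof} — roof (Pursuer) has roof→attic.
A3 = A2; e.g. lab (Evader) can still go to hall. Fixed point.
Pursuer's winning region = {attic, foyer, kitchen, roof}.

attic, foyer, kitchen, roof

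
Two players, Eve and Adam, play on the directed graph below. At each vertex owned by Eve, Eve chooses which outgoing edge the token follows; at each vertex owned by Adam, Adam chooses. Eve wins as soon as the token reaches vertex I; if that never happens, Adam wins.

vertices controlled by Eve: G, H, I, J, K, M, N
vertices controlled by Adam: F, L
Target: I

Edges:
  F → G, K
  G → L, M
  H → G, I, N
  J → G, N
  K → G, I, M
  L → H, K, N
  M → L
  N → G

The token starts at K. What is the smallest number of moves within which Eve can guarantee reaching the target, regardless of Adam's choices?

A0 = {I}
A1: add {H, K} — H (Eve) has H→I; K (Eve) has K→I.
A2 = A1; e.g. F (Adam) can still go to G. Fixed point.
K enters the attractor at level 1, so Eve can force the target in 1 move from there.

1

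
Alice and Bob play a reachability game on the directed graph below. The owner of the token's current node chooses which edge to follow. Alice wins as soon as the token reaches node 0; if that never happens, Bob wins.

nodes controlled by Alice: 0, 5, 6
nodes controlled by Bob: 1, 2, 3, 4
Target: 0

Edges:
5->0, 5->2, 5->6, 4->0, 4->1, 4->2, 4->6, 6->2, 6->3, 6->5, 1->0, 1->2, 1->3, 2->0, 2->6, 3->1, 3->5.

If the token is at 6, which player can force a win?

A0 = {0}
A1: add {5} — 5 (Alice) has 5→0.
A2: add {6} — 6 (Alice) has 6→5.
6 ∈ A2, so Alice can force the target.

Alice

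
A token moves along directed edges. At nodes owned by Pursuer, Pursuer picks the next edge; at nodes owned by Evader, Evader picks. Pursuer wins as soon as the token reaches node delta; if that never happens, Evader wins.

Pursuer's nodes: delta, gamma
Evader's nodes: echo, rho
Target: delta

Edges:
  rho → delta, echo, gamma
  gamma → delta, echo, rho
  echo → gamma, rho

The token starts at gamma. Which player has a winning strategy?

A0 = {delta}
A1: add {gamma} — gamma (Pursuer) has gamma→delta.
A2 = A1; e.g. echo (Evader) can still go to rho. Fixed point.
gamma ∈ A1, so Pursuer can force the target.

Pursuer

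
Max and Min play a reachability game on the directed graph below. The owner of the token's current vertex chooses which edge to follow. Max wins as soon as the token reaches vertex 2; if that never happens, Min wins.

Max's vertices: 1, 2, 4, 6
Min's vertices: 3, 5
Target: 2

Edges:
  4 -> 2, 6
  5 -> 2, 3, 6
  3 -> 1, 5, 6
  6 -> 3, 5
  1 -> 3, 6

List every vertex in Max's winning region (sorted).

2, 4

A0 = {2}
A1: add {4} — 4 (Max) has 4→2.
A2 = A1; e.g. 1 (Max) has no edge into A1. Fixed point.
Max's winning region = {2, 4}.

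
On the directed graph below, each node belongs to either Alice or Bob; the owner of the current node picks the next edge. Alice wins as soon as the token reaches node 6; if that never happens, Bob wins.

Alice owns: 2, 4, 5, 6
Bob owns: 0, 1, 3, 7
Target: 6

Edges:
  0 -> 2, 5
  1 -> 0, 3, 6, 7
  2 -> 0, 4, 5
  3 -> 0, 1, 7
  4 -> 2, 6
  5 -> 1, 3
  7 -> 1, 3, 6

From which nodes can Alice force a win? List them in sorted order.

A0 = {6}
A1: add {4} — 4 (Alice) has 4→6.
A2: add {2} — 2 (Alice) has 2→4.
A3 = A2; e.g. 0 (Bob) can still go to 5. Fixed point.
Alice's winning region = {2, 4, 6}.

2, 4, 6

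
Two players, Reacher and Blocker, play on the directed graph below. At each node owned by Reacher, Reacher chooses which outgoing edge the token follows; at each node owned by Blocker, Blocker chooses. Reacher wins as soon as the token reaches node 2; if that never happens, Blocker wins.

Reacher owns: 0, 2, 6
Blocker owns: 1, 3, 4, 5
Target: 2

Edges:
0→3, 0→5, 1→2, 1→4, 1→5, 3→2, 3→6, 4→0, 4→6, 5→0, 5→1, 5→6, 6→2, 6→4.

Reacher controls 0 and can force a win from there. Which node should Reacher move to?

3

A0 = {2}
A1: add {6} — 6 (Reacher) has 6→2.
A2: add {3} — 3 (Blocker): all of {2, 6} already in.
A3: add {0} — 0 (Reacher) has 0→3.
A4: add {4} — 4 (Blocker): all of {0, 6} already in.
A5 = A4; e.g. 1 (Blocker) can still go to 5. Fixed point.
From 0, successor 3 is in the attractor (rank 2); the other successor 5 is not.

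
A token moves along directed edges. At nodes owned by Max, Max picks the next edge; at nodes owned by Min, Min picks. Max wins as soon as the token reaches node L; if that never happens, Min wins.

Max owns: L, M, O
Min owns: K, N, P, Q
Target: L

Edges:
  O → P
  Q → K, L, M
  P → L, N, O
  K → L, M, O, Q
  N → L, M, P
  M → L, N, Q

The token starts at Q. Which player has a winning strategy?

Min

A0 = {L}
A1: add {M} — M (Max) has M→L.
A2 = A1; e.g. K (Min) can still go to O. Fixed point.
Q never enters the attractor, so Min can avoid the target forever.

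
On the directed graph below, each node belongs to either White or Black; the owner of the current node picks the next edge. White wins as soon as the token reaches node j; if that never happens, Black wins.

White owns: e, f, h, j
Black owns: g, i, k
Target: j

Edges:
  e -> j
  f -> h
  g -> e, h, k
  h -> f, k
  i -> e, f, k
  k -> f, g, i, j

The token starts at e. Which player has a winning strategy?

White

A0 = {j}
A1: add {e} — e (White) has e→j.
A2 = A1; e.g. f (White) has no edge into A1. Fixed point.
e ∈ A1, so White can force the target.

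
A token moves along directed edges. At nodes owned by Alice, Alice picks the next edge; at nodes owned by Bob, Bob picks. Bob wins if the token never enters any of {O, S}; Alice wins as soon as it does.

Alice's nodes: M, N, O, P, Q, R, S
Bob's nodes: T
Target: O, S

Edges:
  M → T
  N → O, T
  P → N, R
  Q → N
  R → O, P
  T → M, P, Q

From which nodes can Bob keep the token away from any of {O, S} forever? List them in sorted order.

M, T

A0 = {O, S}
A1: add {N, R} — N (Alice) has N→O; R (Alice) has R→O.
A2: add {P, Q} — P (Alice) has P→N; Q (Alice) has Q→N.
A3 = A2; e.g. M (Alice) has no edge into A2. Fixed point.
Alice's attractor = {N, O, P, Q, R, S}; Bob avoids the target exactly from the complement.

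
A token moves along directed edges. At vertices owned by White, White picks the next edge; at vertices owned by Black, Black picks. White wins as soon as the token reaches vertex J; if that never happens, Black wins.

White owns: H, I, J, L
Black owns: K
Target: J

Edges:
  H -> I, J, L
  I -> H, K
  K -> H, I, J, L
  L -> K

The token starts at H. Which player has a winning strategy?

A0 = {J}
A1: add {H} — H (White) has H→J.
H ∈ A1, so White can force the target.

White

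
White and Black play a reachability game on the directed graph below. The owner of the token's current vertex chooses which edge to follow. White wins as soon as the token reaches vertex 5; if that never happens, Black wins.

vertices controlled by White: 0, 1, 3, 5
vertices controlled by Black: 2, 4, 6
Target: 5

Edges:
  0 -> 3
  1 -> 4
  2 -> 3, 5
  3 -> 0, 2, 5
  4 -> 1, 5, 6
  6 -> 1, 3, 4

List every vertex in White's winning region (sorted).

0, 2, 3, 5

A0 = {5}
A1: add {3} — 3 (White) has 3→5.
A2: add {0, 2} — 0 (White) has 0→3; 2 (Black): all of {3, 5} already in.
A3 = A2; e.g. 1 (White) has no edge into A2. Fixed point.
White's winning region = {0, 2, 3, 5}.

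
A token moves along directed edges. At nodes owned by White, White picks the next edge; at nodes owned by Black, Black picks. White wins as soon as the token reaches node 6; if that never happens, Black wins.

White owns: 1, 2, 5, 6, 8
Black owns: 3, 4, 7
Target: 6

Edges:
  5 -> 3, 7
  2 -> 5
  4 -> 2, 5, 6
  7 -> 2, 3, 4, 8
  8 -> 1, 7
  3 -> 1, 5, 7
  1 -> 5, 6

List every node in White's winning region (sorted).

1, 6, 8

A0 = {6}
A1: add {1} — 1 (White) has 1→6.
A2: add {8} — 8 (White) has 8→1.
A3 = A2; e.g. 2 (White) has no edge into A2. Fixed point.
White's winning region = {1, 6, 8}.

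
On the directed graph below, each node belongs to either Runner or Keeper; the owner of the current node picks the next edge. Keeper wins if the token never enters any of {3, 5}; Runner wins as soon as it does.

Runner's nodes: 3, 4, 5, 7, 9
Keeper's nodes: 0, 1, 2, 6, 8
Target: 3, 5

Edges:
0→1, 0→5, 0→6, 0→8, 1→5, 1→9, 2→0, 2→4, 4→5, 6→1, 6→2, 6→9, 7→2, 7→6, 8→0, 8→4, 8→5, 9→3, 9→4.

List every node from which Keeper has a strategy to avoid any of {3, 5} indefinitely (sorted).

A0 = {3, 5}
A1: add {4, 9} — 4 (Runner) has 4→5; 9 (Runner) has 9→3.
A2: add {1} — 1 (Keeper): all of {5, 9} already in.
A3 = A2; e.g. 0 (Keeper) can still go to 6. Fixed point.
Runner's attractor = {1, 3, 4, 5, 9}; Keeper avoids the target exactly from the complement.

0, 2, 6, 7, 8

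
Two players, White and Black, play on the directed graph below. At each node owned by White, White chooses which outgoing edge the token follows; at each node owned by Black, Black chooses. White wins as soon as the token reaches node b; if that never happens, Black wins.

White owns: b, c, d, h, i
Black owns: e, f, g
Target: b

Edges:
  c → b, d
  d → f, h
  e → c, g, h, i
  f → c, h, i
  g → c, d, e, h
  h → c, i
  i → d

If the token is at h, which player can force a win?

White

A0 = {b}
A1: add {c} — c (White) has c→b.
A2: add {h} — h (White) has h→c.
h ∈ A2, so White can force the target.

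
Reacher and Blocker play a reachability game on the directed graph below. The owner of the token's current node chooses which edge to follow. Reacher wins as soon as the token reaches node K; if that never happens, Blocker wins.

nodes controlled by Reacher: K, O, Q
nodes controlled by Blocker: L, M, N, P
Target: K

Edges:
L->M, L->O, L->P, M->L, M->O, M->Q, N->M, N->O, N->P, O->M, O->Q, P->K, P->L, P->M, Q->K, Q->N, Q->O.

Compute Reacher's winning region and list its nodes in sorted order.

A0 = {K}
A1: add {Q} — Q (Reacher) has Q→K.
A2: add {O} — O (Reacher) has O→Q.
A3 = A2; e.g. L (Blocker) can still go to M. Fixed point.
Reacher's winning region = {K, O, Q}.

K, O, Q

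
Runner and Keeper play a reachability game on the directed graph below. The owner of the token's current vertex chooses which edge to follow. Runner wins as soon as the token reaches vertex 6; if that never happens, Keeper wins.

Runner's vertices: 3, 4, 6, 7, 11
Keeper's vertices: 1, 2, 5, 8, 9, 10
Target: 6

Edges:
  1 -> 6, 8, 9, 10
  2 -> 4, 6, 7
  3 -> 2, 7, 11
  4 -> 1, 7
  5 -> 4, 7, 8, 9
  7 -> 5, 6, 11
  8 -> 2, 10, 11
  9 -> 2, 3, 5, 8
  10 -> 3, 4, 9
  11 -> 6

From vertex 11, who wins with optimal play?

Runner

A0 = {6}
A1: add {7, 11} — 7 (Runner) has 7→6; 11 (Runner) has 11→6.
11 ∈ A1, so Runner can force the target.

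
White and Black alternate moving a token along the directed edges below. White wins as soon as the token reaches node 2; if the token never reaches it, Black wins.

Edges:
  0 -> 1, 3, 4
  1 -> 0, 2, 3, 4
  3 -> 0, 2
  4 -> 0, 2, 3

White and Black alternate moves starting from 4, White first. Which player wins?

Track states (vertex, player-to-move).
A0 = {(2,White), (2,Black)}
A1: add {(1,White), (3,White), (4,White)}.
(4,White) ∈ A1 ⇒ White forces the target.

White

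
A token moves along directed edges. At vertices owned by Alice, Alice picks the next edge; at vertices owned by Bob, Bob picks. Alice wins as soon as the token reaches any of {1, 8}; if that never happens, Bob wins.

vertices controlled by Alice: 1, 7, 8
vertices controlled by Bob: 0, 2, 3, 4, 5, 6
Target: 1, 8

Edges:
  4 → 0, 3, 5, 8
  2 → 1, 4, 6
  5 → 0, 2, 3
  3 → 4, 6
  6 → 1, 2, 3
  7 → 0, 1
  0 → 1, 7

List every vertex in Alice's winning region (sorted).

0, 1, 7, 8

A0 = {1, 8}
A1: add {7} — 7 (Alice) has 7→1.
A2: add {0} — 0 (Bob): all of {1, 7} already in.
A3 = A2; e.g. 2 (Bob) can still go to 4. Fixed point.
Alice's winning region = {0, 1, 7, 8}.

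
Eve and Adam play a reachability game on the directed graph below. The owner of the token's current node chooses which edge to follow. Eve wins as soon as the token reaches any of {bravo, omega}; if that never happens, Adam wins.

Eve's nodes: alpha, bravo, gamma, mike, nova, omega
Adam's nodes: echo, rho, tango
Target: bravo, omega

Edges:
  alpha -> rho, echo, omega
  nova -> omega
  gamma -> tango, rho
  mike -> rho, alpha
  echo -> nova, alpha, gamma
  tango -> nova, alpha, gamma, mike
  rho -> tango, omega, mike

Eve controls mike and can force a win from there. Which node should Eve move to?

alpha

A0 = {bravo, omega}
A1: add {alpha, nova} — nova (Eve) has nova→omega; alpha (Eve) has alpha→omega.
A2: add {mike} — mike (Eve) has mike→alpha.
A3 = A2; e.g. tango (Adam) can still go to gamma. Fixed point.
From mike, successor alpha is in the attractor (rank 1); the other successor rho is not.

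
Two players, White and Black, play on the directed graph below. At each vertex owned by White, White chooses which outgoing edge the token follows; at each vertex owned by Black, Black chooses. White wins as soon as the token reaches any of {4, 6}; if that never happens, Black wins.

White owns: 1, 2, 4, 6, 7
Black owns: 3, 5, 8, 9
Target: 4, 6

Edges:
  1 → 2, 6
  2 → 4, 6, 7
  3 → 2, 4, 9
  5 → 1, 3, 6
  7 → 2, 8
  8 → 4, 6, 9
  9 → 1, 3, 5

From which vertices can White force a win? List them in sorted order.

A0 = {4, 6}
A1: add {1, 2} — 1 (White) has 1→6; 2 (White) has 2→4.
A2: add {7} — 7 (White) has 7→2.
A3 = A2; e.g. 3 (Black) can still go to 9. Fixed point.
White's winning region = {1, 2, 4, 6, 7}.

1, 2, 4, 6, 7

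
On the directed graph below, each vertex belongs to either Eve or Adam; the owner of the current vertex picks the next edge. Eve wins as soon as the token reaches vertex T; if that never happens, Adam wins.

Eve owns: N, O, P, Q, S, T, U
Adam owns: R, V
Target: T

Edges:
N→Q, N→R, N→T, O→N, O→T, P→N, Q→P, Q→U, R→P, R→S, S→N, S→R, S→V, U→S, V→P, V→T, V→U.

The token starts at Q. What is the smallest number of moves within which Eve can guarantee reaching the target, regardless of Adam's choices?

3

A0 = {T}
A1: add {N, O} — N (Eve) has N→T; O (Eve) has O→T.
A2: add {P, S} — P (Eve) has P→N; S (Eve) has S→N.
A3: add {Q, R, U} — Q (Eve) has Q→P; R (Adam): all of {P, S} already in; U (Eve) has U→S.
Q enters the attractor at level 3, so Eve can force the target in 3 moves from there.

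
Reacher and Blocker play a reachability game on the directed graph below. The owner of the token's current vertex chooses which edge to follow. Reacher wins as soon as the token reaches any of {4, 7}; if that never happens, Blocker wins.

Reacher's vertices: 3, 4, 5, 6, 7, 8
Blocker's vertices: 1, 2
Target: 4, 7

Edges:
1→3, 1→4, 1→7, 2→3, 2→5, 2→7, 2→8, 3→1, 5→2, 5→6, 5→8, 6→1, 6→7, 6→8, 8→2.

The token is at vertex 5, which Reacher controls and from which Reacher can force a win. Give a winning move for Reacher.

6

A0 = {4, 7}
A1: add {6} — 6 (Reacher) has 6→7.
A2: add {5} — 5 (Reacher) has 5→6.
A3 = A2; e.g. 1 (Blocker) can still go to 3. Fixed point.
From 5, successor 6 is in the attractor (rank 1); the other successors 2, 8 are not.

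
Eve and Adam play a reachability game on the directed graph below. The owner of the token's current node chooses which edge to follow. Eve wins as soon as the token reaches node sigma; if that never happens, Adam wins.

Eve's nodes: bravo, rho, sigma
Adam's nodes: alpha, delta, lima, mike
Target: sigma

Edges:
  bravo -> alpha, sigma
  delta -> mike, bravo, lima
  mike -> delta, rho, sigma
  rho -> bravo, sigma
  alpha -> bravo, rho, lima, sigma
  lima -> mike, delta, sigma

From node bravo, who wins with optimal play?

Eve

A0 = {sigma}
A1: add {bravo, rho} — bravo (Eve) has bravo→sigma; rho (Eve) has rho→sigma.
A2 = A1; e.g. mike (Adam) can still go to delta. Fixed point.
bravo ∈ A1, so Eve can force the target.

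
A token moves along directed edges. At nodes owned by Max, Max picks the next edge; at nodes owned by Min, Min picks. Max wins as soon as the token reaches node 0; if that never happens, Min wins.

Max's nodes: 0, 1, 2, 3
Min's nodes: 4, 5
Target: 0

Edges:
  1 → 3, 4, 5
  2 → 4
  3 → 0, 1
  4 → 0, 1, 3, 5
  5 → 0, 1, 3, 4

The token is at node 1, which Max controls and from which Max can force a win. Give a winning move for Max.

A0 = {0}
A1: add {3} — 3 (Max) has 3→0.
A2: add {1} — 1 (Max) has 1→3.
A3 = A2; e.g. 2 (Max) has no edge into A2. Fixed point.
From 1, successor 3 is in the attractor (rank 1); the other successors 4, 5 are not.

3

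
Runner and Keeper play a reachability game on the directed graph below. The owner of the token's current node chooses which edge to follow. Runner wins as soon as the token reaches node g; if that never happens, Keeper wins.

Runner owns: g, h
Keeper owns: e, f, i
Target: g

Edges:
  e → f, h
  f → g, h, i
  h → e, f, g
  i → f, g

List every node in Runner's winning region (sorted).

g, h

A0 = {g}
A1: add {h} — h (Runner) has h→g.
A2 = A1; e.g. e (Keeper) can still go to f. Fixed point.
Runner's winning region = {g, h}.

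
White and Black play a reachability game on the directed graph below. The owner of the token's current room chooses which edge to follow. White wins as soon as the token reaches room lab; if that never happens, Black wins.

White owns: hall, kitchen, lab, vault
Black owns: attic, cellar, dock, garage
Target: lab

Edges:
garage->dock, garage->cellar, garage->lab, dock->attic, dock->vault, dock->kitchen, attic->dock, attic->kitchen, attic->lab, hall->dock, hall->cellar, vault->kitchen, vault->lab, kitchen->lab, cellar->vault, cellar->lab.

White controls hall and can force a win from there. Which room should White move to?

A0 = {lab}
A1: add {kitchen, vault} — vault (White) has vault→lab; kitchen (White) has kitchen→lab.
A2: add {cellar} — cellar (Black): all of {vault, lab} already in.
A3: add {hall} — hall (White) has hall→cellar.
A4 = A3; e.g. garage (Black) can still go to dock. Fixed point.
From hall, successor cellar is in the attractor (rank 2); the other successor dock is not.

cellar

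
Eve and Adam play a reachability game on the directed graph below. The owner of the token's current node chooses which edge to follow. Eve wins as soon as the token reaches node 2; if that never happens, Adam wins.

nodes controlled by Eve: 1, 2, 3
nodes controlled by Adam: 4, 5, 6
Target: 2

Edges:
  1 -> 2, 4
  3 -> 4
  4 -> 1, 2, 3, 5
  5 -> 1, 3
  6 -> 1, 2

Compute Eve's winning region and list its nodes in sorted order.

A0 = {2}
A1: add {1} — 1 (Eve) has 1→2.
A2: add {6} — 6 (Adam): all of {1, 2} already in.
A3 = A2; e.g. 3 (Eve) has no edge into A2. Fixed point.
Eve's winning region = {1, 2, 6}.

1, 2, 6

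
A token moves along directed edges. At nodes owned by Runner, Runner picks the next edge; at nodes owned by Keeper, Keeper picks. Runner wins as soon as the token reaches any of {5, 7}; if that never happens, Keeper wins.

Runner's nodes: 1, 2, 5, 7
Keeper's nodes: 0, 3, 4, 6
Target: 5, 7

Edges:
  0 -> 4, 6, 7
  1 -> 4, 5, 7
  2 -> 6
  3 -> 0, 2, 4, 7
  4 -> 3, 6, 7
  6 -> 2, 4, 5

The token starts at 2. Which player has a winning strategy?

A0 = {5, 7}
A1: add {1} — 1 (Runner) has 1→5.
A2 = A1; e.g. 0 (Keeper) can still go to 4. Fixed point.
2 never enters the attractor, so Keeper can avoid the target forever.

Keeper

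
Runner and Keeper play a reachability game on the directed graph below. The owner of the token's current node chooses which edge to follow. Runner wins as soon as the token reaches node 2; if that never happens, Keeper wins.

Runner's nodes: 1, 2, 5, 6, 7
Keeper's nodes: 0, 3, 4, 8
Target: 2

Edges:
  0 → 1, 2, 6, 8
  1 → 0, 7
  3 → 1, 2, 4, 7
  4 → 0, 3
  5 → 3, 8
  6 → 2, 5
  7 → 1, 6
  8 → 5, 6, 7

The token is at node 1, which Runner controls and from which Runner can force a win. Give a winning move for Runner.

A0 = {2}
A1: add {6} — 6 (Runner) has 6→2.
A2: add {7} — 7 (Runner) has 7→6.
A3: add {1} — 1 (Runner) has 1→7.
A4 = A3; e.g. 0 (Keeper) can still go to 8. Fixed point.
From 1, successor 7 is in the attractor (rank 2); the other successor 0 is not.

7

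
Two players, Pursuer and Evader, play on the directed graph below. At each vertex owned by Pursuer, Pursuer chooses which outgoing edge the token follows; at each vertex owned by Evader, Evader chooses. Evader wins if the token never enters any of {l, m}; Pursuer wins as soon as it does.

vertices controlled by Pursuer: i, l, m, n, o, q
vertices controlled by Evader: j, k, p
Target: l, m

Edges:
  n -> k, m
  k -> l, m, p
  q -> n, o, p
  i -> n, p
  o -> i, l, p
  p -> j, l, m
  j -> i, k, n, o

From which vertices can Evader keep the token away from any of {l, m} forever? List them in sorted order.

j, k, p

A0 = {l, m}
A1: add {n, o} — n (Pursuer) has n→m; o (Pursuer) has o→l.
A2: add {i, q} — i (Pursuer) has i→n; q (Pursuer) has q→n.
A3 = A2; e.g. j (Evader) can still go to k. Fixed point.
Pursuer's attractor = {i, l, m, n, o, q}; Evader avoids the target exactly from the complement.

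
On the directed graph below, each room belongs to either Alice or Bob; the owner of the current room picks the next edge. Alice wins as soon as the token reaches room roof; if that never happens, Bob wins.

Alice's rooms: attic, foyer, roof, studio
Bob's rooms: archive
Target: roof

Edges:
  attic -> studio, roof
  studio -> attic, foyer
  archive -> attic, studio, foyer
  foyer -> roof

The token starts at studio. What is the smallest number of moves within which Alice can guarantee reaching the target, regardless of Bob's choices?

2

A0 = {roof}
A1: add {attic, foyer} — attic (Alice) has attic→roof; foyer (Alice) has foyer→roof.
A2: add {studio} — studio (Alice) has studio→attic.
studio enters the attractor at level 2, so Alice can force the target in 2 moves from there.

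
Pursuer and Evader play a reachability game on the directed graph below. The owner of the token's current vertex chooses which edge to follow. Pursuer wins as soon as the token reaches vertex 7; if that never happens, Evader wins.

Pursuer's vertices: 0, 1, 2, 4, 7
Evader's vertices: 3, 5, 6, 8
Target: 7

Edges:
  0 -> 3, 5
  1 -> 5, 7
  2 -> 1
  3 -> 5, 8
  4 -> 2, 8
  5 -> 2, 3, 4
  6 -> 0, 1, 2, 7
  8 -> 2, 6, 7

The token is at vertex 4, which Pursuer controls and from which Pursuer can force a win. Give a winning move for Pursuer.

A0 = {7}
A1: add {1} — 1 (Pursuer) has 1→7.
A2: add {2} — 2 (Pursuer) has 2→1.
A3: add {4} — 4 (Pursuer) has 4→2.
A4 = A3; e.g. 0 (Pursuer) has no edge into A3. Fixed point.
From 4, successor 2 is in the attractor (rank 2); the other successor 8 is not.

2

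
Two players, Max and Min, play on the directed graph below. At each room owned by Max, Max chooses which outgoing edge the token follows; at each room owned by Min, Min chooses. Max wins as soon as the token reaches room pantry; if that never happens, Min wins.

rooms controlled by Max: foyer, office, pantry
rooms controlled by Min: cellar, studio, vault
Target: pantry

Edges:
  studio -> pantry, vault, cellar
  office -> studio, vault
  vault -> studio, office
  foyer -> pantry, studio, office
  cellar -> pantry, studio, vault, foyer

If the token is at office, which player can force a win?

Min

A0 = {pantry}
A1: add {foyer} — foyer (Max) has foyer→pantry.
A2 = A1; e.g. studio (Min) can still go to vault. Fixed point.
office never enters the attractor, so Min can avoid the target forever.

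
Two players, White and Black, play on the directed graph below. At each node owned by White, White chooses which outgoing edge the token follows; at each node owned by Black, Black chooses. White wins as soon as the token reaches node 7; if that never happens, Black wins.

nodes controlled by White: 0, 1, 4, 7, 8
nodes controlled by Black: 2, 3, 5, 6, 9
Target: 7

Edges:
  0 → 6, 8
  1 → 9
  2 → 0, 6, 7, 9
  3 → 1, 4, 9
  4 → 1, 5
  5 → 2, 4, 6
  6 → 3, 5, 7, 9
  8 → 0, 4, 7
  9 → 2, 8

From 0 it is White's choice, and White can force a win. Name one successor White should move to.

8

A0 = {7}
A1: add {8} — 8 (White) has 8→7.
A2: add {0} — 0 (White) has 0→8.
A3 = A2; e.g. 1 (White) has no edge into A2. Fixed point.
From 0, successor 8 is in the attractor (rank 1); the other successor 6 is not.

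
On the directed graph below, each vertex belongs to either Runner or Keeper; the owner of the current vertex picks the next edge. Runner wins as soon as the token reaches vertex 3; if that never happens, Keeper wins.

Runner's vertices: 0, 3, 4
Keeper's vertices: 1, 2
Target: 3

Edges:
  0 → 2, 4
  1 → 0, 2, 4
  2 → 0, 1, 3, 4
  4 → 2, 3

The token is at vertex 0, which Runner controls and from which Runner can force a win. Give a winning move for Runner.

A0 = {3}
A1: add {4} — 4 (Runner) has 4→3.
A2: add {0} — 0 (Runner) has 0→4.
A3 = A2; e.g. 1 (Keeper) can still go to 2. Fixed point.
From 0, successor 4 is in the attractor (rank 1); the other successor 2 is not.

4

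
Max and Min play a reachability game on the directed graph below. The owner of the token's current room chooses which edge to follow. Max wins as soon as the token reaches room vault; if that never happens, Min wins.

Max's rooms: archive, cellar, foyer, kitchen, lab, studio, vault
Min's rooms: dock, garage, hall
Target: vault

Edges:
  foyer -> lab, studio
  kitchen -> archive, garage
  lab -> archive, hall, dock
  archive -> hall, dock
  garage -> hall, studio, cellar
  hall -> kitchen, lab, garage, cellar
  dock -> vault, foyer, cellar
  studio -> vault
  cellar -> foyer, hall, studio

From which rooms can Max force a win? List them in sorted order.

A0 = {vault}
A1: add {studio} — studio (Max) has studio→vault.
A2: add {cellar, foyer} — foyer (Max) has foyer→studio; cellar (Max) has cellar→studio.
A3: add {dock} — dock (Min): all of {vault, foyer, cellar} already in.
A4: add {archive, lab} — lab (Max) has lab→dock; archive (Max) has archive→dock.
A5: add {kitchen} — kitchen (Max) has kitchen→archive.
A6 = A5; e.g. garage (Min) can still go to hall. Fixed point.
Max's winning region = {archive, cellar, dock, foyer, kitchen, lab, studio, vault}.

archive, cellar, dock, foyer, kitchen, lab, studio, vault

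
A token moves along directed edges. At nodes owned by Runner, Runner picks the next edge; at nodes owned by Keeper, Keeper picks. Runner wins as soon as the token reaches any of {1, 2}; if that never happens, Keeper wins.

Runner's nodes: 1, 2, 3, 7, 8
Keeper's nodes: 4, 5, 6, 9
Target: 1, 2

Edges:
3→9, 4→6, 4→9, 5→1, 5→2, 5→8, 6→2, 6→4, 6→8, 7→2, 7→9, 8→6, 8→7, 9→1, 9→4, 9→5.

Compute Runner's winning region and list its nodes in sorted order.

A0 = {1, 2}
A1: add {7} — 7 (Runner) has 7→2.
A2: add {8} — 8 (Runner) has 8→7.
A3: add {5} — 5 (Keeper): all of {1, 2, 8} already in.
A4 = A3; e.g. 3 (Runner) has no edge into A3. Fixed point.
Runner's winning region = {1, 2, 5, 7, 8}.

1, 2, 5, 7, 8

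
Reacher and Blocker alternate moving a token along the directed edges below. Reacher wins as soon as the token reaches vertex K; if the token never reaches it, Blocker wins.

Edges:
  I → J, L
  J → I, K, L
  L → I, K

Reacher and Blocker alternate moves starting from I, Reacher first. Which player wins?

Blocker

Track states (vertex, player-to-move).
A0 = {(K,Reacher), (K,Blocker)}
A1: add {(J,Reacher), (L,Reacher)}.
A2: add {(I,Blocker)}.
A3 = A2; e.g. (I,Reacher) stays out. (I,Reacher) never enters ⇒ Blocker avoids the target.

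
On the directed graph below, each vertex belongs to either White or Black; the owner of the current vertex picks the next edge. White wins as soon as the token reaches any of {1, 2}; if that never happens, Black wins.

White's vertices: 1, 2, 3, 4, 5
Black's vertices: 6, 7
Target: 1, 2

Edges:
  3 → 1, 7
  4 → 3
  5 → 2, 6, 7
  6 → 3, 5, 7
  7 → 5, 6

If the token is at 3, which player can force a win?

White

A0 = {1, 2}
A1: add {3, 5} — 3 (White) has 3→1; 5 (White) has 5→2.
3 ∈ A1, so White can force the target.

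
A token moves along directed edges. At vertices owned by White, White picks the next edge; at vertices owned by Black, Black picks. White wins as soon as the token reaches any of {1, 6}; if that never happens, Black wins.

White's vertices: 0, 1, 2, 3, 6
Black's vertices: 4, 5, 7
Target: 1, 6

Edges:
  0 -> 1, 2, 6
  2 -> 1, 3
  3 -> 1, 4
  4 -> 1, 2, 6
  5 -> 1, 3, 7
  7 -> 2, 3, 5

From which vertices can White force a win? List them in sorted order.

0, 1, 2, 3, 4, 6

A0 = {1, 6}
A1: add {0, 2, 3} — 0 (White) has 0→1; 2 (White) has 2→1; 3 (White) has 3→1.
A2: add {4} — 4 (Black): all of {1, 2, 6} already in.
A3 = A2; e.g. 5 (Black) can still go to 7. Fixed point.
White's winning region = {0, 1, 2, 3, 4, 6}.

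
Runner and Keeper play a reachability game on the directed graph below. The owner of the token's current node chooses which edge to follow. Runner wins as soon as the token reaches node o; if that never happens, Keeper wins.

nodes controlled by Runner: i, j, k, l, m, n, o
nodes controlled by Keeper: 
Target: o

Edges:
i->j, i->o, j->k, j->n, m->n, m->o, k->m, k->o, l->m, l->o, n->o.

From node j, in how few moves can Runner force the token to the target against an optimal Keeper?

A0 = {o}
A1: add {i, k, l, m, n} — i (Runner) has i→o; k (Runner) has k→o; l (Runner) has l→o; m (Runner) has m→o; n (Runner) has n→o.
A2: add {j} — j (Runner) has j→k.
A2 = all vertices. Fixed point.
j enters the attractor at level 2, so Runner can force the target in 2 moves from there.

2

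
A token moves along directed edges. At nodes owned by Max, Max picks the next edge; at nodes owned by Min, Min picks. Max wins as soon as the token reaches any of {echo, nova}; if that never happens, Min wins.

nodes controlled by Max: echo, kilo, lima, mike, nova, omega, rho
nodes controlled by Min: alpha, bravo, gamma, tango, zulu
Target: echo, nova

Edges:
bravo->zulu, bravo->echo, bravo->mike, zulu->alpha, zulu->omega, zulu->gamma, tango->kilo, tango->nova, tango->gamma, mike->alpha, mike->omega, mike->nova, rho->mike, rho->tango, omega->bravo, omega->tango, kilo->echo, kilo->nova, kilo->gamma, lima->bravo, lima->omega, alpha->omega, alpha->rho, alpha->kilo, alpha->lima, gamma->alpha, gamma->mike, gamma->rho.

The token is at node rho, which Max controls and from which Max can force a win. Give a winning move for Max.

A0 = {echo, nova}
A1: add {kilo, mike} — mike (Max) has mike→nova; kilo (Max) has kilo→echo.
A2: add {rho} — rho (Max) has rho→mike.
A3 = A2; e.g. zulu (Min) can still go to alpha. Fixed point.
From rho, successor mike is in the attractor (rank 1); the other successor tango is not.

mike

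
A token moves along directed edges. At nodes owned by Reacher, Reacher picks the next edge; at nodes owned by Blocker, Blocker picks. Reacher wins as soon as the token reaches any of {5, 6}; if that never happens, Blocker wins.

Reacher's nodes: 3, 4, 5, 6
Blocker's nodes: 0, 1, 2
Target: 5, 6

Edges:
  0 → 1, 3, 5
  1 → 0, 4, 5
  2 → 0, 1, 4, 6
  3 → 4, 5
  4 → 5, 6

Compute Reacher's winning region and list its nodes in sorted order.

A0 = {5, 6}
A1: add {3, 4} — 3 (Reacher) has 3→5; 4 (Reacher) has 4→5.
A2 = A1; e.g. 0 (Blocker) can still go to 1. Fixed point.
Reacher's winning region = {3, 4, 5, 6}.

3, 4, 5, 6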